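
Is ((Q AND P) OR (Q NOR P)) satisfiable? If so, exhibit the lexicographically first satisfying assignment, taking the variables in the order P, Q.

P=0, Q=0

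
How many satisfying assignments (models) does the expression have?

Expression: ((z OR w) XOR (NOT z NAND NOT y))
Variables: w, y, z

Satisfying assignments: (0,1,0), (1,0,0)
Count: 2 out of 8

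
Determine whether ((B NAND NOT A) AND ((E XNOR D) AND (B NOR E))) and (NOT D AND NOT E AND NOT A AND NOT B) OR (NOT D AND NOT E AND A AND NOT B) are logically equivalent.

Yes, they are equivalent — the two output columns agree on all 16 assignments:
D | E | A | B | Expression 1 | Expression 2
-------------------------------------------
0 | 0 | 0 | 0 | 1 | 1
0 | 0 | 0 | 1 | 0 | 0
0 | 0 | 1 | 0 | 1 | 1
0 | 0 | 1 | 1 | 0 | 0
0 | 1 | 0 | 0 | 0 | 0
0 | 1 | 0 | 1 | 0 | 0
0 | 1 | 1 | 0 | 0 | 0
0 | 1 | 1 | 1 | 0 | 0
1 | 0 | 0 | 0 | 0 | 0
1 | 0 | 0 | 1 | 0 | 0
1 | 0 | 1 | 0 | 0 | 0
1 | 0 | 1 | 1 | 0 | 0
1 | 1 | 0 | 0 | 0 | 0
1 | 1 | 0 | 1 | 0 | 0
1 | 1 | 1 | 0 | 0 | 0
1 | 1 | 1 | 1 | 0 | 0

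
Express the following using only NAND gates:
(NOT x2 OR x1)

(((x2 NAND x2) NAND (x2 NAND x2)) NAND (x1 NAND x1))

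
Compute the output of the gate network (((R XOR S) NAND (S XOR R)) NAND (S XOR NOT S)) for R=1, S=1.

Substituting: (((1 XOR 1) NAND (1 XOR 1)) NAND (1 XOR NOT 1))
= 0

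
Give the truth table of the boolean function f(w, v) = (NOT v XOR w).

w | v | Output
--------------
0 | 0 | 1
0 | 1 | 0
1 | 0 | 0
1 | 1 | 1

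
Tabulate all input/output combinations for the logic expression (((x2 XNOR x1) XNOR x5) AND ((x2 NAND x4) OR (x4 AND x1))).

x1 | x5 | x2 | x4 | Output
--------------------------
0 | 0 | 0 | 0 | 0
0 | 0 | 0 | 1 | 0
0 | 0 | 1 | 0 | 1
0 | 0 | 1 | 1 | 0
0 | 1 | 0 | 0 | 1
0 | 1 | 0 | 1 | 1
0 | 1 | 1 | 0 | 0
0 | 1 | 1 | 1 | 0
1 | 0 | 0 | 0 | 1
1 | 0 | 0 | 1 | 1
1 | 0 | 1 | 0 | 0
1 | 0 | 1 | 1 | 0
1 | 1 | 0 | 0 | 0
1 | 1 | 0 | 1 | 0
1 | 1 | 1 | 0 | 1
1 | 1 | 1 | 1 | 1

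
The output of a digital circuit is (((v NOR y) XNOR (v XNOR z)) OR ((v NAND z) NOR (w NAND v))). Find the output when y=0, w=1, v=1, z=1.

Substituting: (((1 NOR 0) XNOR (1 XNOR 1)) OR ((1 NAND 1) NOR (1 NAND 1)))
= 1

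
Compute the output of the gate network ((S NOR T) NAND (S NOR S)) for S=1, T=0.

Substituting: ((1 NOR 0) NAND (1 NOR 1))
= 1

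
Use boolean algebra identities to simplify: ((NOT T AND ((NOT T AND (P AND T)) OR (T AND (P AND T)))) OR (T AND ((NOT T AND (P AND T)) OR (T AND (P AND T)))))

By distribution ((E AND v) OR (E AND NOT v) = E) then distribution ((E AND v) OR (E AND NOT v) = E):
= (P AND T)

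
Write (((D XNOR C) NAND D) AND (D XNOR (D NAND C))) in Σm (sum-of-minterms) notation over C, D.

Σm(1) = (NOT C AND D)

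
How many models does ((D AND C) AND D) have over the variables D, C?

Satisfying assignments: (1,1)
Count: 1 out of 4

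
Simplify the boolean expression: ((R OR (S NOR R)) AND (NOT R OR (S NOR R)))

By distribution ((E OR v) AND (E OR NOT v) = E):
= (S NOR R)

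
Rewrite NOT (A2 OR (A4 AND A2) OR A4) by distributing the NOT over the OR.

NOT A2 AND NOT (A4 AND A2) AND NOT A4
De Morgan's: NOT(OR of terms) = AND of negations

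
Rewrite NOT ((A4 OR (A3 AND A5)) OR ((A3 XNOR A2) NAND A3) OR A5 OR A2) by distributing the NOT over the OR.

NOT (A4 OR (A3 AND A5)) AND NOT ((A3 XNOR A2) NAND A3) AND NOT A5 AND NOT A2
De Morgan's: NOT(OR of terms) = AND of negations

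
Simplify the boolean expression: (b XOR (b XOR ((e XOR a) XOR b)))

By XOR self-cancellation ((E XOR v) XOR v = E):
= ((e XOR a) XOR b)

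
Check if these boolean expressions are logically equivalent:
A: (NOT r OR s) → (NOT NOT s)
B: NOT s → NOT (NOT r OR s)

Yes, Contrapositive is always equivalent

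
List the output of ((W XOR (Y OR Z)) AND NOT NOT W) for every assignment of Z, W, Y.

Z | W | Y | Output
------------------
0 | 0 | 0 | 0
0 | 0 | 1 | 0
0 | 1 | 0 | 1
0 | 1 | 1 | 0
1 | 0 | 0 | 0
1 | 0 | 1 | 0
1 | 1 | 0 | 0
1 | 1 | 1 | 0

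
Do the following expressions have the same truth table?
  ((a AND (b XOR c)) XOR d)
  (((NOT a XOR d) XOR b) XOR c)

No. Counterexample: with d=0, b=0, c=0, a=0, Expression 1 = 0 but Expression 2 = 1.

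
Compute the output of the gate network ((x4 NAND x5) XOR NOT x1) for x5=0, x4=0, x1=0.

Substituting: ((0 NAND 0) XOR NOT 0)
= 0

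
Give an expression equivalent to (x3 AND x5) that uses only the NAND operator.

((x3 NAND x5) NAND (x3 NAND x5))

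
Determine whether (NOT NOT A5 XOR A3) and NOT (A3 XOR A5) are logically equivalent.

No. Counterexample: with A3=0, A5=0, Expression 1 = 0 but Expression 2 = 1.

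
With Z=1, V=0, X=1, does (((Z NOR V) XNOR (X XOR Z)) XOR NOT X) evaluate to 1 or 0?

Substituting: (((1 NOR 0) XNOR (1 XOR 1)) XOR NOT 1)
= 1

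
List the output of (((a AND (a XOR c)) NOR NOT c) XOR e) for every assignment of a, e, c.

a | e | c | Output
------------------
0 | 0 | 0 | 0
0 | 0 | 1 | 1
0 | 1 | 0 | 1
0 | 1 | 1 | 0
1 | 0 | 0 | 0
1 | 0 | 1 | 1
1 | 1 | 0 | 1
1 | 1 | 1 | 0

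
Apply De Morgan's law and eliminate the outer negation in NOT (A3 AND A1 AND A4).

NOT A3 OR NOT A1 OR NOT A4
De Morgan's: NOT(AND of terms) = OR of negations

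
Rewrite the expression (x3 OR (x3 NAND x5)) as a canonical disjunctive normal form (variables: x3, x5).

(NOT x3 AND NOT x5) OR (NOT x3 AND x5) OR (x3 AND NOT x5) OR (x3 AND x5)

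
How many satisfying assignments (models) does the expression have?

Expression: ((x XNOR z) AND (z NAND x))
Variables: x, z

Satisfying assignments: (0,0)
Count: 1 out of 4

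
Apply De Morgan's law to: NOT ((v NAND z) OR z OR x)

NOT (v NAND z) AND NOT z AND NOT x
De Morgan's: NOT(OR of terms) = AND of negations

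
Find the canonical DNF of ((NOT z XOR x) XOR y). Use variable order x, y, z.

(NOT x AND NOT y AND NOT z) OR (NOT x AND y AND z) OR (x AND NOT y AND z) OR (x AND y AND NOT z)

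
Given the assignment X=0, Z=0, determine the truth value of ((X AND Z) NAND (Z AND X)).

Substituting: ((0 AND 0) NAND (0 AND 0))
= 1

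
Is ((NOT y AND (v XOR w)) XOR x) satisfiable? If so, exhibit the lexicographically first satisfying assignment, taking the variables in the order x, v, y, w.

x=0, v=0, y=0, w=1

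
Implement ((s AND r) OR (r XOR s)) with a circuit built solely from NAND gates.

((((s NAND r) NAND (s NAND r)) NAND ((s NAND r) NAND (s NAND r))) NAND (((r NAND (r NAND s)) NAND (s NAND (r NAND s))) NAND ((r NAND (r NAND s)) NAND (s NAND (r NAND s)))))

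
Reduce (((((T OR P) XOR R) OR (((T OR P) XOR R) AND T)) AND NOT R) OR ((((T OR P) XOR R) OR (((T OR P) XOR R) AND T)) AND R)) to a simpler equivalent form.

By distribution ((E AND v) OR (E AND NOT v) = E) then absorption (E OR (E AND v) = E):
= ((T OR P) XOR R)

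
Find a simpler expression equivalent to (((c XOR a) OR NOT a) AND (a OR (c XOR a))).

By distribution ((E OR v) AND (E OR NOT v) = E):
= (c XOR a)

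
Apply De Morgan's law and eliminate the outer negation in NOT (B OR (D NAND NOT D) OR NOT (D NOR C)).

NOT B AND NOT (D NAND NOT D) AND (D NOR C)
De Morgan's: NOT(OR of terms) = AND of negations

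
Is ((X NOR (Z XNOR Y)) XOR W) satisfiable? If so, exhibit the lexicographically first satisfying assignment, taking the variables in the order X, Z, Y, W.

X=0, Z=0, Y=0, W=1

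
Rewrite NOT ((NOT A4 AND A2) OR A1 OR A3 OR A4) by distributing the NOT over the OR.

NOT (NOT A4 AND A2) AND NOT A1 AND NOT A3 AND NOT A4
De Morgan's: NOT(OR of terms) = AND of negations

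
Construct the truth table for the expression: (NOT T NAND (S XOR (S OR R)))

R | T | S | Output
------------------
0 | 0 | 0 | 1
0 | 0 | 1 | 1
0 | 1 | 0 | 1
0 | 1 | 1 | 1
1 | 0 | 0 | 0
1 | 0 | 1 | 1
1 | 1 | 0 | 1
1 | 1 | 1 | 1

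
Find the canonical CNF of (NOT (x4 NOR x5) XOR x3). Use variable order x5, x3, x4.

(x5 OR x3 OR x4) AND (x5 OR NOT x3 OR NOT x4) AND (NOT x5 OR NOT x3 OR x4) AND (NOT x5 OR NOT x3 OR NOT x4)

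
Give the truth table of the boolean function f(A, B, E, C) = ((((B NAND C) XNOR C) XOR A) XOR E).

A | B | E | C | Output
----------------------
0 | 0 | 0 | 0 | 0
0 | 0 | 0 | 1 | 1
0 | 0 | 1 | 0 | 1
0 | 0 | 1 | 1 | 0
0 | 1 | 0 | 0 | 0
0 | 1 | 0 | 1 | 0
0 | 1 | 1 | 0 | 1
0 | 1 | 1 | 1 | 1
1 | 0 | 0 | 0 | 1
1 | 0 | 0 | 1 | 0
1 | 0 | 1 | 0 | 0
1 | 0 | 1 | 1 | 1
1 | 1 | 0 | 0 | 1
1 | 1 | 0 | 1 | 1
1 | 1 | 1 | 0 | 0
1 | 1 | 1 | 1 | 0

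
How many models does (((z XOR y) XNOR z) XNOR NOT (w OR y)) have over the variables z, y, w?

Satisfying assignments: (0,0,0), (0,1,0), (0,1,1), (1,0,0), (1,1,0), (1,1,1)
Count: 6 out of 8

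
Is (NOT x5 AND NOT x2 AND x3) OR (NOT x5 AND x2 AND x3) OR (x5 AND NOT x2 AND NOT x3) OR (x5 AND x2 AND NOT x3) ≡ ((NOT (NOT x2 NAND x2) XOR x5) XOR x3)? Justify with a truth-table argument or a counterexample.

Yes, they are equivalent — the two output columns agree on all 8 assignments:
x5 | x2 | x3 | Expression 1 | Expression 2
------------------------------------------
0 | 0 | 0 | 0 | 0
0 | 0 | 1 | 1 | 1
0 | 1 | 0 | 0 | 0
0 | 1 | 1 | 1 | 1
1 | 0 | 0 | 1 | 1
1 | 0 | 1 | 0 | 0
1 | 1 | 0 | 1 | 1
1 | 1 | 1 | 0 | 0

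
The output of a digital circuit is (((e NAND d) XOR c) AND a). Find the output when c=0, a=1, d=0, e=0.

Substituting: (((0 NAND 0) XOR 0) AND 1)
= 1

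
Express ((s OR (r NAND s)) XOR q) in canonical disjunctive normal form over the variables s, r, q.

(NOT s AND NOT r AND NOT q) OR (NOT s AND r AND NOT q) OR (s AND NOT r AND NOT q) OR (s AND r AND NOT q)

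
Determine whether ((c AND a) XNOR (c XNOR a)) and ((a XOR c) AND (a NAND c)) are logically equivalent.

No. Counterexample: with c=1, a=1, Expression 1 = 1 but Expression 2 = 0.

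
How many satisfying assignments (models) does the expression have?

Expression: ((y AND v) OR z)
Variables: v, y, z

Satisfying assignments: (0,0,1), (0,1,1), (1,0,1), (1,1,0), (1,1,1)
Count: 5 out of 8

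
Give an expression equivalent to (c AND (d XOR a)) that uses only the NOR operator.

((c NOR c) NOR (((((d NOR a) NOR (d NOR a)) NOR ((d NOR a) NOR (d NOR a))) NOR ((((d NOR d) NOR (a NOR a)) NOR ((d NOR d) NOR (a NOR a))) NOR (((d NOR d) NOR (a NOR a)) NOR ((d NOR d) NOR (a NOR a))))) NOR ((((d NOR a) NOR (d NOR a)) NOR ((d NOR a) NOR (d NOR a))) NOR ((((d NOR d) NOR (a NOR a)) NOR ((d NOR d) NOR (a NOR a))) NOR (((d NOR d) NOR (a NOR a)) NOR ((d NOR d) NOR (a NOR a)))))))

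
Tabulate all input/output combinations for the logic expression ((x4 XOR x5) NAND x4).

x5 | x4 | Output
----------------
0 | 0 | 1
0 | 1 | 0
1 | 0 | 1
1 | 1 | 1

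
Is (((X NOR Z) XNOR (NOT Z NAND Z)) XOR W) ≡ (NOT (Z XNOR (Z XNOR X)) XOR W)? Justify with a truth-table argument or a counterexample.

No. Counterexample: with W=0, X=0, Z=1, Expression 1 = 0 but Expression 2 = 1.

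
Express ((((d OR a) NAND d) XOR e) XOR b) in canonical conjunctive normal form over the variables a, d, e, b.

(a OR d OR e OR NOT b) AND (a OR d OR NOT e OR b) AND (a OR NOT d OR e OR b) AND (a OR NOT d OR NOT e OR NOT b) AND (NOT a OR d OR e OR NOT b) AND (NOT a OR d OR NOT e OR b) AND (NOT a OR NOT d OR e OR b) AND (NOT a OR NOT d OR NOT e OR NOT b)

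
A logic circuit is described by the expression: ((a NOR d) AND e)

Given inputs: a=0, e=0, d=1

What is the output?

Substituting: ((0 NOR 1) AND 0)
= 0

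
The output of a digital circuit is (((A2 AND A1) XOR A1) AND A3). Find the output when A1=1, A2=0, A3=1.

Substituting: (((0 AND 1) XOR 1) AND 1)
= 1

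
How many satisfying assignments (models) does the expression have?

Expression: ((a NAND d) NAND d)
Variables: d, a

Satisfying assignments: (0,0), (0,1), (1,1)
Count: 3 out of 4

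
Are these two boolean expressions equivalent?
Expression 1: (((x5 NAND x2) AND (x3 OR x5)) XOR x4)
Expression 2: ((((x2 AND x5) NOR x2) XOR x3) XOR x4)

No. Counterexample: with x2=0, x3=0, x4=0, x5=0, Expression 1 = 0 but Expression 2 = 1.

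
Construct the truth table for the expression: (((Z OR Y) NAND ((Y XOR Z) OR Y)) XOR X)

Z | Y | X | Output
------------------
0 | 0 | 0 | 1
0 | 0 | 1 | 0
0 | 1 | 0 | 0
0 | 1 | 1 | 1
1 | 0 | 0 | 0
1 | 0 | 1 | 1
1 | 1 | 0 | 0
1 | 1 | 1 | 1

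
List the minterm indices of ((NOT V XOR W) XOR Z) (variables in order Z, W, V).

Σm(0, 3, 5, 6) = (NOT Z AND NOT W AND NOT V) OR (NOT Z AND W AND V) OR (Z AND NOT W AND V) OR (Z AND W AND NOT V)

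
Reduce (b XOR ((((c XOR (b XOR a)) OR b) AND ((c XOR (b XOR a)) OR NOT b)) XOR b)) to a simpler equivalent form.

By XOR self-cancellation ((E XOR v) XOR v = E) then distribution ((E OR v) AND (E OR NOT v) = E):
= (c XOR (b XOR a))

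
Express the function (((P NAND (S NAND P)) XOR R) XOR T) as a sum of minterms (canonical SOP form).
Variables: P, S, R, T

Σm(0, 3, 4, 7, 9, 10, 12, 15) = (NOT P AND NOT S AND NOT R AND NOT T) OR (NOT P AND NOT S AND R AND T) OR (NOT P AND S AND NOT R AND NOT T) OR (NOT P AND S AND R AND T) OR (P AND NOT S AND NOT R AND T) OR (P AND NOT S AND R AND NOT T) OR (P AND S AND NOT R AND NOT T) OR (P AND S AND R AND T)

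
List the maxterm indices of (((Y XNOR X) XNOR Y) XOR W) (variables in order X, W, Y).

ΠM(0, 1, 6, 7) = (X OR W OR Y) AND (X OR W OR NOT Y) AND (NOT X OR NOT W OR Y) AND (NOT X OR NOT W OR NOT Y)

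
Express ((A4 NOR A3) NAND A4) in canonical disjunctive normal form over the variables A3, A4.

(NOT A3 AND NOT A4) OR (NOT A3 AND A4) OR (A3 AND NOT A4) OR (A3 AND A4)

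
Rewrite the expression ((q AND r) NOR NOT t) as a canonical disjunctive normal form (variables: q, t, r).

(NOT q AND t AND NOT r) OR (NOT q AND t AND r) OR (q AND t AND NOT r)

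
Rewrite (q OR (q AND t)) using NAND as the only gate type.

((q NAND q) NAND (((q NAND t) NAND (q NAND t)) NAND ((q NAND t) NAND (q NAND t))))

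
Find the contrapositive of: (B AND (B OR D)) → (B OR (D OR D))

Contrapositive: NOT (B OR (D OR D)) → NOT (B AND (B OR D))
Note: A statement and its contrapositive are logically equivalent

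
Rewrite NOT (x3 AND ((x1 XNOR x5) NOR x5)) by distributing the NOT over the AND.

NOT x3 OR NOT ((x1 XNOR x5) NOR x5)
De Morgan's: NOT(AND of terms) = OR of negations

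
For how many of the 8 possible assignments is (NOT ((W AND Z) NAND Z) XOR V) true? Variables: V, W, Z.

Satisfying assignments: (0,1,1), (1,0,0), (1,0,1), (1,1,0)
Count: 4 out of 8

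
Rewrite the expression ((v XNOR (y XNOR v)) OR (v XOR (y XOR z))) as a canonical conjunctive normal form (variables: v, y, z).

(v OR y OR z) AND (NOT v OR y OR NOT z)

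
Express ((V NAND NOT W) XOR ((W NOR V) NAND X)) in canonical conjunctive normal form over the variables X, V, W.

(X OR V OR W) AND (X OR V OR NOT W) AND (X OR NOT V OR NOT W) AND (NOT X OR V OR NOT W) AND (NOT X OR NOT V OR NOT W)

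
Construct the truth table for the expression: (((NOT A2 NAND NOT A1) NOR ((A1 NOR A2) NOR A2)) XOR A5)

A1 | A5 | A2 | Output
---------------------
0 | 0 | 0 | 1
0 | 0 | 1 | 0
0 | 1 | 0 | 0
0 | 1 | 1 | 1
1 | 0 | 0 | 0
1 | 0 | 1 | 0
1 | 1 | 0 | 1
1 | 1 | 1 | 1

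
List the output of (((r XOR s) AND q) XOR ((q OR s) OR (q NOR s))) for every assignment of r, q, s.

r | q | s | Output
------------------
0 | 0 | 0 | 1
0 | 0 | 1 | 1
0 | 1 | 0 | 1
0 | 1 | 1 | 0
1 | 0 | 0 | 1
1 | 0 | 1 | 1
1 | 1 | 0 | 0
1 | 1 | 1 | 1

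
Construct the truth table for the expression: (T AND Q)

Q | T | Output
--------------
0 | 0 | 0
0 | 1 | 0
1 | 0 | 0
1 | 1 | 1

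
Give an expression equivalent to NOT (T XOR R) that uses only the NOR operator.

(((((T NOR R) NOR (T NOR R)) NOR ((T NOR R) NOR (T NOR R))) NOR ((((T NOR T) NOR (R NOR R)) NOR ((T NOR T) NOR (R NOR R))) NOR (((T NOR T) NOR (R NOR R)) NOR ((T NOR T) NOR (R NOR R))))) NOR ((((T NOR R) NOR (T NOR R)) NOR ((T NOR R) NOR (T NOR R))) NOR ((((T NOR T) NOR (R NOR R)) NOR ((T NOR T) NOR (R NOR R))) NOR (((T NOR T) NOR (R NOR R)) NOR ((T NOR T) NOR (R NOR R))))))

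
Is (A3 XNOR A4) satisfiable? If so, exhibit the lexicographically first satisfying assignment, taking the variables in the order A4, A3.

A4=0, A3=0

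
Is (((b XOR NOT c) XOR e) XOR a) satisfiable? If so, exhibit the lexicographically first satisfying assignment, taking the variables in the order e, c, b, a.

e=0, c=0, b=0, a=0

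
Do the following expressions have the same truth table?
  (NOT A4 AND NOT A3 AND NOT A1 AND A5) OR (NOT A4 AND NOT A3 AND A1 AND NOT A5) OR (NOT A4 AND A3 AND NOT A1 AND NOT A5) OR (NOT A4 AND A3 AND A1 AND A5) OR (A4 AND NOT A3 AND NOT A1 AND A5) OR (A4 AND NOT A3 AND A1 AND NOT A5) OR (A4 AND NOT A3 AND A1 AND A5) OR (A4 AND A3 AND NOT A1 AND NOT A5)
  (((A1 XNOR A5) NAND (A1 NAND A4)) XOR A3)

Yes, they are equivalent — the two output columns agree on all 16 assignments:
A4 | A3 | A1 | A5 | Expression 1 | Expression 2
-----------------------------------------------
0 | 0 | 0 | 0 | 0 | 0
0 | 0 | 0 | 1 | 1 | 1
0 | 0 | 1 | 0 | 1 | 1
0 | 0 | 1 | 1 | 0 | 0
0 | 1 | 0 | 0 | 1 | 1
0 | 1 | 0 | 1 | 0 | 0
0 | 1 | 1 | 0 | 0 | 0
0 | 1 | 1 | 1 | 1 | 1
1 | 0 | 0 | 0 | 0 | 0
1 | 0 | 0 | 1 | 1 | 1
1 | 0 | 1 | 0 | 1 | 1
1 | 0 | 1 | 1 | 1 | 1
1 | 1 | 0 | 0 | 1 | 1
1 | 1 | 0 | 1 | 0 | 0
1 | 1 | 1 | 0 | 0 | 0
1 | 1 | 1 | 1 | 0 | 0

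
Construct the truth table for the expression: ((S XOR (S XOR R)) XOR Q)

S | R | Q | Output
------------------
0 | 0 | 0 | 0
0 | 0 | 1 | 1
0 | 1 | 0 | 1
0 | 1 | 1 | 0
1 | 0 | 0 | 0
1 | 0 | 1 | 1
1 | 1 | 0 | 1
1 | 1 | 1 | 0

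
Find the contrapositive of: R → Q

Contrapositive: NOT Q → NOT R
Note: A statement and its contrapositive are logically equivalent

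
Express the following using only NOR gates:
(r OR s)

((r NOR s) NOR (r NOR s))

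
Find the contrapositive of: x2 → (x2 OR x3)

Contrapositive: NOT (x2 OR x3) → NOT x2
Note: A statement and its contrapositive are logically equivalent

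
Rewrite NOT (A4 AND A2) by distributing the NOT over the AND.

NOT A4 OR NOT A2
De Morgan's: NOT(AND of terms) = OR of negations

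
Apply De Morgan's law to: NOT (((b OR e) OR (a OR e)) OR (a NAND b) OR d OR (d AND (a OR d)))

NOT ((b OR e) OR (a OR e)) AND NOT (a NAND b) AND NOT d AND NOT (d AND (a OR d))
De Morgan's: NOT(OR of terms) = AND of negations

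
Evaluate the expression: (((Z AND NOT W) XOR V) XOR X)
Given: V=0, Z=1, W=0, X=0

Substituting: (((1 AND NOT 0) XOR 0) XOR 0)
= 1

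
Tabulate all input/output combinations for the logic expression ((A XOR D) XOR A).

A | D | Output
--------------
0 | 0 | 0
0 | 1 | 1
1 | 0 | 0
1 | 1 | 1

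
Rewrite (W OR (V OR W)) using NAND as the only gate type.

((W NAND W) NAND (((V NAND V) NAND (W NAND W)) NAND ((V NAND V) NAND (W NAND W))))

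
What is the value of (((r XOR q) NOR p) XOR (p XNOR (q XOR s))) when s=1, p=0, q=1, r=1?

Substituting: (((1 XOR 1) NOR 0) XOR (0 XNOR (1 XOR 1)))
= 0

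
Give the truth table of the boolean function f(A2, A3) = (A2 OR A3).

A2 | A3 | Output
----------------
0 | 0 | 0
0 | 1 | 1
1 | 0 | 1
1 | 1 | 1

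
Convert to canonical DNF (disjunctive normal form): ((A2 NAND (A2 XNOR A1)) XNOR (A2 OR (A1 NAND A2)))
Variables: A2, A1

(NOT A2 AND NOT A1) OR (NOT A2 AND A1) OR (A2 AND NOT A1)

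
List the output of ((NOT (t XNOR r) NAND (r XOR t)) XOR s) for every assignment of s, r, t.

s | r | t | Output
------------------
0 | 0 | 0 | 1
0 | 0 | 1 | 0
0 | 1 | 0 | 0
0 | 1 | 1 | 1
1 | 0 | 0 | 0
1 | 0 | 1 | 1
1 | 1 | 0 | 1
1 | 1 | 1 | 0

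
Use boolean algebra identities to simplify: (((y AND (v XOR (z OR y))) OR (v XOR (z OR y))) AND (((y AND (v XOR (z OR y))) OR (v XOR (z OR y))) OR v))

By absorption (E AND (E OR v) = E) then absorption (E OR (E AND v) = E):
= (v XOR (z OR y))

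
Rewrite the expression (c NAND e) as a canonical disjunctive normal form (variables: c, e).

(NOT c AND NOT e) OR (NOT c AND e) OR (c AND NOT e)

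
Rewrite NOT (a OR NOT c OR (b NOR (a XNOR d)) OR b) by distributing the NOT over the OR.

NOT a AND c AND NOT (b NOR (a XNOR d)) AND NOT b
De Morgan's: NOT(OR of terms) = AND of negations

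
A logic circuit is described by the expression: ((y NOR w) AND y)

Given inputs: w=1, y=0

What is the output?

Substituting: ((0 NOR 1) AND 0)
= 0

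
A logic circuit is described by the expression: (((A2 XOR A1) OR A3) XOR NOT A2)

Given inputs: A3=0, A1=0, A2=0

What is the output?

Substituting: (((0 XOR 0) OR 0) XOR NOT 0)
= 1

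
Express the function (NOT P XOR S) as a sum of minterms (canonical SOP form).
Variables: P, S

Σm(0, 3) = (NOT P AND NOT S) OR (P AND S)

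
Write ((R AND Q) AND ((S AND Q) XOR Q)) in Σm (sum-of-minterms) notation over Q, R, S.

Σm(6) = (Q AND R AND NOT S)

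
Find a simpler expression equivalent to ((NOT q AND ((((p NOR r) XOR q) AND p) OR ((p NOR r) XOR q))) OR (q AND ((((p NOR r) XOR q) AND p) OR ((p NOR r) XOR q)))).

By distribution ((E AND v) OR (E AND NOT v) = E) then absorption (E OR (E AND v) = E):
= ((p NOR r) XOR q)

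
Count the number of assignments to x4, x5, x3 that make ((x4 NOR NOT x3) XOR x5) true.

Satisfying assignments: (0,0,1), (0,1,0), (1,1,0), (1,1,1)
Count: 4 out of 8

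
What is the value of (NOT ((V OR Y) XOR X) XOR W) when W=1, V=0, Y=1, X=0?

Substituting: (NOT ((0 OR 1) XOR 0) XOR 1)
= 1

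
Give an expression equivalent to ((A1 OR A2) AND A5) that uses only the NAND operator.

((((A1 NAND A1) NAND (A2 NAND A2)) NAND A5) NAND (((A1 NAND A1) NAND (A2 NAND A2)) NAND A5))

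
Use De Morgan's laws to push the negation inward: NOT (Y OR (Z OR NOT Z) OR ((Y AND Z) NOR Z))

NOT Y AND NOT (Z OR NOT Z) AND NOT ((Y AND Z) NOR Z)
De Morgan's: NOT(OR of terms) = AND of negations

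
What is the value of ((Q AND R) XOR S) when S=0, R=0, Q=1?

Substituting: ((1 AND 0) XOR 0)
= 0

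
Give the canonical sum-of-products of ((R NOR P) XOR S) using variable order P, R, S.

Σm(0, 3, 5, 7) = (NOT P AND NOT R AND NOT S) OR (NOT P AND R AND S) OR (P AND NOT R AND S) OR (P AND R AND S)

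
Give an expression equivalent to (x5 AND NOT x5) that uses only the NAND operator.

((x5 NAND (x5 NAND x5)) NAND (x5 NAND (x5 NAND x5)))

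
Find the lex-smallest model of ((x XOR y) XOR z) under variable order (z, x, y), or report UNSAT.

z=0, x=0, y=1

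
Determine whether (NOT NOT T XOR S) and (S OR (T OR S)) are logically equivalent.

No. Counterexample: with S=1, T=1, Expression 1 = 0 but Expression 2 = 1.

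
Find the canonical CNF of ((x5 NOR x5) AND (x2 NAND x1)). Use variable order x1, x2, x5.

(x1 OR x2 OR NOT x5) AND (x1 OR NOT x2 OR NOT x5) AND (NOT x1 OR x2 OR NOT x5) AND (NOT x1 OR NOT x2 OR x5) AND (NOT x1 OR NOT x2 OR NOT x5)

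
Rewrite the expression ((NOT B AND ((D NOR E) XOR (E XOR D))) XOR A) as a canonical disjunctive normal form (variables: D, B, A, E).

(NOT D AND NOT B AND NOT A AND NOT E) OR (NOT D AND NOT B AND NOT A AND E) OR (NOT D AND B AND A AND NOT E) OR (NOT D AND B AND A AND E) OR (D AND NOT B AND NOT A AND NOT E) OR (D AND NOT B AND A AND E) OR (D AND B AND A AND NOT E) OR (D AND B AND A AND E)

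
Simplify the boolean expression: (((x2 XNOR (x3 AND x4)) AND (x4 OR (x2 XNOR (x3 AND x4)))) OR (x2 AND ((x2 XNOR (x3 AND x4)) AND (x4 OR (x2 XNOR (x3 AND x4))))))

By absorption (E OR (E AND v) = E) then absorption (E AND (E OR v) = E):
= (x2 XNOR (x3 AND x4))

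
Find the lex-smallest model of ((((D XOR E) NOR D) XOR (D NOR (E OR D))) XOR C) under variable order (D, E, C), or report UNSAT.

D=0, E=0, C=1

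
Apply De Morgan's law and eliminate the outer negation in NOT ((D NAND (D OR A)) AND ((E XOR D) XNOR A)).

NOT (D NAND (D OR A)) OR NOT ((E XOR D) XNOR A)
De Morgan's: NOT(AND of terms) = OR of negations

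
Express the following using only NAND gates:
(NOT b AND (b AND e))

(((b NAND b) NAND ((b NAND e) NAND (b NAND e))) NAND ((b NAND b) NAND ((b NAND e) NAND (b NAND e))))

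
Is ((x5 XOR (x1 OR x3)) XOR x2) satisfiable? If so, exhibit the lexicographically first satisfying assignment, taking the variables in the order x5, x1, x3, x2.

x5=0, x1=0, x3=0, x2=1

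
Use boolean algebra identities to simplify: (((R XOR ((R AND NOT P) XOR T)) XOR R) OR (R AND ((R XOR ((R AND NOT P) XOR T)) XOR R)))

By absorption (E OR (E AND v) = E) then XOR self-cancellation ((E XOR v) XOR v = E):
= ((R AND NOT P) XOR T)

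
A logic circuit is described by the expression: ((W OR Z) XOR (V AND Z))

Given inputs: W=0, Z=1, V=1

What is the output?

Substituting: ((0 OR 1) XOR (1 AND 1))
= 0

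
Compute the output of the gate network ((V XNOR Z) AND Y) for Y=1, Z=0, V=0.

Substituting: ((0 XNOR 0) AND 1)
= 1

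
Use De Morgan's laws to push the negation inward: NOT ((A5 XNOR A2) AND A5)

NOT (A5 XNOR A2) OR NOT A5
De Morgan's: NOT(AND of terms) = OR of negations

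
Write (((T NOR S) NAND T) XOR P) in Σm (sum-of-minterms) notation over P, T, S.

Σm(0, 1, 2, 3) = (NOT P AND NOT T AND NOT S) OR (NOT P AND NOT T AND S) OR (NOT P AND T AND NOT S) OR (NOT P AND T AND S)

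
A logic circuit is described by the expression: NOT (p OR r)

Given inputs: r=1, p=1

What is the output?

Substituting: NOT (1 OR 1)
= 0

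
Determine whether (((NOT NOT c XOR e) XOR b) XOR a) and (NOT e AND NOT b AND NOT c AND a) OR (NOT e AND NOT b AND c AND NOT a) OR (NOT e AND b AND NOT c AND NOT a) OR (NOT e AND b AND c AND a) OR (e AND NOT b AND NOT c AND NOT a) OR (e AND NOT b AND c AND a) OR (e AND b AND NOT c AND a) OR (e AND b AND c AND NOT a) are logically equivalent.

Yes, they are equivalent — the two output columns agree on all 16 assignments:
e | b | c | a | Expression 1 | Expression 2
-------------------------------------------
0 | 0 | 0 | 0 | 0 | 0
0 | 0 | 0 | 1 | 1 | 1
0 | 0 | 1 | 0 | 1 | 1
0 | 0 | 1 | 1 | 0 | 0
0 | 1 | 0 | 0 | 1 | 1
0 | 1 | 0 | 1 | 0 | 0
0 | 1 | 1 | 0 | 0 | 0
0 | 1 | 1 | 1 | 1 | 1
1 | 0 | 0 | 0 | 1 | 1
1 | 0 | 0 | 1 | 0 | 0
1 | 0 | 1 | 0 | 0 | 0
1 | 0 | 1 | 1 | 1 | 1
1 | 1 | 0 | 0 | 0 | 0
1 | 1 | 0 | 1 | 1 | 1
1 | 1 | 1 | 0 | 1 | 1
1 | 1 | 1 | 1 | 0 | 0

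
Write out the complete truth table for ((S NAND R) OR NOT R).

R | S | Output
--------------
0 | 0 | 1
0 | 1 | 1
1 | 0 | 1
1 | 1 | 0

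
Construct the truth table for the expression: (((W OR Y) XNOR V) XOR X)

V | W | Y | X | Output
----------------------
0 | 0 | 0 | 0 | 1
0 | 0 | 0 | 1 | 0
0 | 0 | 1 | 0 | 0
0 | 0 | 1 | 1 | 1
0 | 1 | 0 | 0 | 0
0 | 1 | 0 | 1 | 1
0 | 1 | 1 | 0 | 0
0 | 1 | 1 | 1 | 1
1 | 0 | 0 | 0 | 0
1 | 0 | 0 | 1 | 1
1 | 0 | 1 | 0 | 1
1 | 0 | 1 | 1 | 0
1 | 1 | 0 | 0 | 1
1 | 1 | 0 | 1 | 0
1 | 1 | 1 | 0 | 1
1 | 1 | 1 | 1 | 0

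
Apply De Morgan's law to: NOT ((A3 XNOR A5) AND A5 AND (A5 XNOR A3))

NOT (A3 XNOR A5) OR NOT A5 OR NOT (A5 XNOR A3)
De Morgan's: NOT(AND of terms) = OR of negations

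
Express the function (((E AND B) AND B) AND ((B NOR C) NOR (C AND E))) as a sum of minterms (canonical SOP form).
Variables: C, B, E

Σm(3) = (NOT C AND B AND E)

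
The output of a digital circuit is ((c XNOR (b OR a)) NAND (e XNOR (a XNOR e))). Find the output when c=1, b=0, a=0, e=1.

Substituting: ((1 XNOR (0 OR 0)) NAND (1 XNOR (0 XNOR 1)))
= 1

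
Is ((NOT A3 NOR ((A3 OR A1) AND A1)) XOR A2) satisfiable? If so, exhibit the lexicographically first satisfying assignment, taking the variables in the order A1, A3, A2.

A1=0, A3=0, A2=1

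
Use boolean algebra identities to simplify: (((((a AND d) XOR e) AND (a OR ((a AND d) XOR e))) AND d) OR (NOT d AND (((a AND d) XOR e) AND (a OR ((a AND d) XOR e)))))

By distribution ((E AND v) OR (E AND NOT v) = E) then absorption (E AND (E OR v) = E):
= ((a AND d) XOR e)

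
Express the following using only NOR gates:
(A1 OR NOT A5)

((A1 NOR (A5 NOR A5)) NOR (A1 NOR (A5 NOR A5)))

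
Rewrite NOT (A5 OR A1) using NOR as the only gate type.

(((A5 NOR A1) NOR (A5 NOR A1)) NOR ((A5 NOR A1) NOR (A5 NOR A1)))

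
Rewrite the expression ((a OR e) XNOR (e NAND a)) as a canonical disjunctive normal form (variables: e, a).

(NOT e AND a) OR (e AND NOT a)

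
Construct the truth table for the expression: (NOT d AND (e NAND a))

e | a | d | Output
------------------
0 | 0 | 0 | 1
0 | 0 | 1 | 0
0 | 1 | 0 | 1
0 | 1 | 1 | 0
1 | 0 | 0 | 1
1 | 0 | 1 | 0
1 | 1 | 0 | 0
1 | 1 | 1 | 0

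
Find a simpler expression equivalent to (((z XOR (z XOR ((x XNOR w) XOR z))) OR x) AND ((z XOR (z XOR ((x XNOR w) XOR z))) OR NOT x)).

By distribution ((E OR v) AND (E OR NOT v) = E) then XOR self-cancellation ((E XOR v) XOR v = E):
= ((x XNOR w) XOR z)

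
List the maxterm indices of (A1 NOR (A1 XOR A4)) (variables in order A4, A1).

ΠM(1, 2, 3) = (A4 OR NOT A1) AND (NOT A4 OR A1) AND (NOT A4 OR NOT A1)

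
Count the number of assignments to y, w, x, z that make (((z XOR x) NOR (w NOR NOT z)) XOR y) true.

Satisfying assignments: (0,0,0,0), (0,1,0,0), (0,1,1,1), (1,0,0,1), (1,0,1,0), (1,0,1,1), (1,1,0,1), (1,1,1,0)
Count: 8 out of 16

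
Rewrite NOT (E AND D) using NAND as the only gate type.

(((E NAND D) NAND (E NAND D)) NAND ((E NAND D) NAND (E NAND D)))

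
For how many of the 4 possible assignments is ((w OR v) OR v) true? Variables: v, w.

Satisfying assignments: (0,1), (1,0), (1,1)
Count: 3 out of 4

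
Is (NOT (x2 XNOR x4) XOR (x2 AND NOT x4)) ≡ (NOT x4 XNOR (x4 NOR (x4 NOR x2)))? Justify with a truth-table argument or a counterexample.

No. Counterexample: with x4=0, x2=1, Expression 1 = 0 but Expression 2 = 1.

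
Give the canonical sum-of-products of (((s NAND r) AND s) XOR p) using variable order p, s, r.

Σm(2, 4, 5, 7) = (NOT p AND s AND NOT r) OR (p AND NOT s AND NOT r) OR (p AND NOT s AND r) OR (p AND s AND r)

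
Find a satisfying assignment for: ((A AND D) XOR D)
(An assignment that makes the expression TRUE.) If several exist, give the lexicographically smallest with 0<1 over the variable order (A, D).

A=0, D=1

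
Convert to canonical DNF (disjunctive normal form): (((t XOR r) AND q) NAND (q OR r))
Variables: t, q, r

(NOT t AND NOT q AND NOT r) OR (NOT t AND NOT q AND r) OR (NOT t AND q AND NOT r) OR (t AND NOT q AND NOT r) OR (t AND NOT q AND r) OR (t AND q AND r)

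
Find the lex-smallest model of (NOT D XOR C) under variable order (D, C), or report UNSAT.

D=0, C=0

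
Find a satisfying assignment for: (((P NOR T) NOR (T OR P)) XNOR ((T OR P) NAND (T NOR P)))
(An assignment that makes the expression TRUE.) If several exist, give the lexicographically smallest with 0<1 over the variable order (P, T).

UNSATISFIABLE - no assignment makes this expression true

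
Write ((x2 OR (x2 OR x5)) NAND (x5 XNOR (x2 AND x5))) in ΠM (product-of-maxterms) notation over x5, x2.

ΠM(1, 3) = (x5 OR NOT x2) AND (NOT x5 OR NOT x2)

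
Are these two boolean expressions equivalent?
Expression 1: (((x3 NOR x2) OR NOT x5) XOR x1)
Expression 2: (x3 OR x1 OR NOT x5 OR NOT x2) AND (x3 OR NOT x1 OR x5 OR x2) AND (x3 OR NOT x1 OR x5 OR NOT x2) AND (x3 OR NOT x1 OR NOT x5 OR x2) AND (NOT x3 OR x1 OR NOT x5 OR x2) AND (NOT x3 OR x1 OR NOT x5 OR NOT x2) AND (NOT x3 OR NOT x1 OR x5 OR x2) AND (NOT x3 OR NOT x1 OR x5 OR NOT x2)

Yes, they are equivalent — the two output columns agree on all 16 assignments:
x3 | x1 | x5 | x2 | Expression 1 | Expression 2
-----------------------------------------------
0 | 0 | 0 | 0 | 1 | 1
0 | 0 | 0 | 1 | 1 | 1
0 | 0 | 1 | 0 | 1 | 1
0 | 0 | 1 | 1 | 0 | 0
0 | 1 | 0 | 0 | 0 | 0
0 | 1 | 0 | 1 | 0 | 0
0 | 1 | 1 | 0 | 0 | 0
0 | 1 | 1 | 1 | 1 | 1
1 | 0 | 0 | 0 | 1 | 1
1 | 0 | 0 | 1 | 1 | 1
1 | 0 | 1 | 0 | 0 | 0
1 | 0 | 1 | 1 | 0 | 0
1 | 1 | 0 | 0 | 0 | 0
1 | 1 | 0 | 1 | 0 | 0
1 | 1 | 1 | 0 | 1 | 1
1 | 1 | 1 | 1 | 1 | 1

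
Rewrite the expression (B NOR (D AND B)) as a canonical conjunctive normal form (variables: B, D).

(NOT B OR D) AND (NOT B OR NOT D)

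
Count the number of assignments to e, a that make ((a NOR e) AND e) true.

No assignment satisfies the expression.
Count: 0 out of 4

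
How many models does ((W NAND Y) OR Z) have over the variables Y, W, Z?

Satisfying assignments: (0,0,0), (0,0,1), (0,1,0), (0,1,1), (1,0,0), (1,0,1), (1,1,1)
Count: 7 out of 8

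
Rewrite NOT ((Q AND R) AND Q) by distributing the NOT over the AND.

NOT (Q AND R) OR NOT Q
De Morgan's: NOT(AND of terms) = OR of negations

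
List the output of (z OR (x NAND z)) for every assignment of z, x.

z | x | Output
--------------
0 | 0 | 1
0 | 1 | 1
1 | 0 | 1
1 | 1 | 1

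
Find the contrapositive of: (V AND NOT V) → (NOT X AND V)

Contrapositive: NOT (NOT X AND V) → NOT (V AND NOT V)
Note: A statement and its contrapositive are logically equivalent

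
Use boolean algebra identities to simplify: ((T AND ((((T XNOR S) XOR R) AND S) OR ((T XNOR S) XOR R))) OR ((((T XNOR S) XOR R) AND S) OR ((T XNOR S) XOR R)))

By absorption (E OR (E AND v) = E) then absorption (E OR (E AND v) = E):
= ((T XNOR S) XOR R)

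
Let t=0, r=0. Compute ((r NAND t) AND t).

Substituting: ((0 NAND 0) AND 0)
= 0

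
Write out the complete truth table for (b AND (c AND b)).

b | c | Output
--------------
0 | 0 | 0
0 | 1 | 0
1 | 0 | 0
1 | 1 | 1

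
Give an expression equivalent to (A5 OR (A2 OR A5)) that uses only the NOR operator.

((A5 NOR ((A2 NOR A5) NOR (A2 NOR A5))) NOR (A5 NOR ((A2 NOR A5) NOR (A2 NOR A5))))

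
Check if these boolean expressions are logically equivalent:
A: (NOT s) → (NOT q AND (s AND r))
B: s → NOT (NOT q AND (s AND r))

No, Inverse is not equivalent to original (counterexample: r=0, q=0, s=0)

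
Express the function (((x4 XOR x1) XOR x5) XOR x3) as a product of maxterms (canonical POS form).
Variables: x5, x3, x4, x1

ΠM(0, 3, 5, 6, 9, 10, 12, 15) = (x5 OR x3 OR x4 OR x1) AND (x5 OR x3 OR NOT x4 OR NOT x1) AND (x5 OR NOT x3 OR x4 OR NOT x1) AND (x5 OR NOT x3 OR NOT x4 OR x1) AND (NOT x5 OR x3 OR x4 OR NOT x1) AND (NOT x5 OR x3 OR NOT x4 OR x1) AND (NOT x5 OR NOT x3 OR x4 OR x1) AND (NOT x5 OR NOT x3 OR NOT x4 OR NOT x1)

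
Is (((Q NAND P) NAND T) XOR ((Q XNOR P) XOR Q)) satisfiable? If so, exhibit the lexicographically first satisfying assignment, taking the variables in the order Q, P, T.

Q=0, P=0, T=1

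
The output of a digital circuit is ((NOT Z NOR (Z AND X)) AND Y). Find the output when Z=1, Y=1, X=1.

Substituting: ((NOT 1 NOR (1 AND 1)) AND 1)
= 0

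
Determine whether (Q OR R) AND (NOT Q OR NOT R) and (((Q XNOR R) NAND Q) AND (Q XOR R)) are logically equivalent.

Yes, they are equivalent — the two output columns agree on all 4 assignments:
Q | R | Expression 1 | Expression 2
-----------------------------------
0 | 0 | 0 | 0
0 | 1 | 1 | 1
1 | 0 | 1 | 1
1 | 1 | 0 | 0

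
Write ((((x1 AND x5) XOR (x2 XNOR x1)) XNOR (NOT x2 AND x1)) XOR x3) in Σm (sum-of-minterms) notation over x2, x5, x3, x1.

Σm(2, 3, 5, 6, 8, 11, 12, 13) = (NOT x2 AND NOT x5 AND x3 AND NOT x1) OR (NOT x2 AND NOT x5 AND x3 AND x1) OR (NOT x2 AND x5 AND NOT x3 AND x1) OR (NOT x2 AND x5 AND x3 AND NOT x1) OR (x2 AND NOT x5 AND NOT x3 AND NOT x1) OR (x2 AND NOT x5 AND x3 AND x1) OR (x2 AND x5 AND NOT x3 AND NOT x1) OR (x2 AND x5 AND NOT x3 AND x1)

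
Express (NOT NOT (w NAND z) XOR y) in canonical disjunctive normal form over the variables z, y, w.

(NOT z AND NOT y AND NOT w) OR (NOT z AND NOT y AND w) OR (z AND NOT y AND NOT w) OR (z AND y AND w)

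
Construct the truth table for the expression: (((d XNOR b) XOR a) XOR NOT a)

a | d | b | Output
------------------
0 | 0 | 0 | 0
0 | 0 | 1 | 1
0 | 1 | 0 | 1
0 | 1 | 1 | 0
1 | 0 | 0 | 0
1 | 0 | 1 | 1
1 | 1 | 0 | 1
1 | 1 | 1 | 0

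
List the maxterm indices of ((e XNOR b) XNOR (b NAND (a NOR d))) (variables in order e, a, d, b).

ΠM(3, 5, 7, 8, 9, 10, 12, 14) = (e OR a OR NOT d OR NOT b) AND (e OR NOT a OR d OR NOT b) AND (e OR NOT a OR NOT d OR NOT b) AND (NOT e OR a OR d OR b) AND (NOT e OR a OR d OR NOT b) AND (NOT e OR a OR NOT d OR b) AND (NOT e OR NOT a OR d OR b) AND (NOT e OR NOT a OR NOT d OR b)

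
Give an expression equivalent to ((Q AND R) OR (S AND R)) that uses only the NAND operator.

((((Q NAND R) NAND (Q NAND R)) NAND ((Q NAND R) NAND (Q NAND R))) NAND (((S NAND R) NAND (S NAND R)) NAND ((S NAND R) NAND (S NAND R))))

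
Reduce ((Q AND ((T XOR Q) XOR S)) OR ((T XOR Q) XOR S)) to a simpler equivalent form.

By absorption (E OR (E AND v) = E):
= ((T XOR Q) XOR S)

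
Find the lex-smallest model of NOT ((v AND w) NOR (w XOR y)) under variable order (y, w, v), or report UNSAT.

y=0, w=1, v=0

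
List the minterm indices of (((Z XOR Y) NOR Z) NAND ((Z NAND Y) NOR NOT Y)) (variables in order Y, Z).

Σm(0, 1, 2, 3) = (NOT Y AND NOT Z) OR (NOT Y AND Z) OR (Y AND NOT Z) OR (Y AND Z)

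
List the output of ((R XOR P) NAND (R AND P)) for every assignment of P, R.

P | R | Output
--------------
0 | 0 | 1
0 | 1 | 1
1 | 0 | 1
1 | 1 | 1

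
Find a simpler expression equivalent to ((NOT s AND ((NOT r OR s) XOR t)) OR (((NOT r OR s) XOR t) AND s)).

By distribution ((E AND v) OR (E AND NOT v) = E):
= ((NOT r OR s) XOR t)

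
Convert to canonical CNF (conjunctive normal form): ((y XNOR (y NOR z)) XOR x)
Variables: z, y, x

(z OR y OR x) AND (z OR NOT y OR x) AND (NOT z OR y OR NOT x) AND (NOT z OR NOT y OR x)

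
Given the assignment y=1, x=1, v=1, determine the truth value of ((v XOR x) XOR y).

Substituting: ((1 XOR 1) XOR 1)
= 1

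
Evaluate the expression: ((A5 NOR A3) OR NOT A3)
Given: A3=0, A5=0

Substituting: ((0 NOR 0) OR NOT 0)
= 1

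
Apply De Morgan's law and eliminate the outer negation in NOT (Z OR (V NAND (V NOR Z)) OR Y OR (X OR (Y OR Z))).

NOT Z AND NOT (V NAND (V NOR Z)) AND NOT Y AND NOT (X OR (Y OR Z))
De Morgan's: NOT(OR of terms) = AND of negations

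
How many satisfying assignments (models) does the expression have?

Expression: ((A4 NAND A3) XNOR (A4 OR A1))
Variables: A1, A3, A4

Satisfying assignments: (0,0,1), (1,0,0), (1,0,1), (1,1,0)
Count: 4 out of 8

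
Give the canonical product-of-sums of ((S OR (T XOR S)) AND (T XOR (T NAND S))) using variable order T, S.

ΠM(0, 2) = (T OR S) AND (NOT T OR S)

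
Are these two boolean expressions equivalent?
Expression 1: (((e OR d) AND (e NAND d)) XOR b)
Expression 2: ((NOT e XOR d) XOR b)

No. Counterexample: with e=0, d=0, b=0, Expression 1 = 0 but Expression 2 = 1.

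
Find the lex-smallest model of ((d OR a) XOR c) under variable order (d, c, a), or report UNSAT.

d=0, c=0, a=1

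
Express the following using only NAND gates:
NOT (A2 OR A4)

(((A2 NAND A2) NAND (A4 NAND A4)) NAND ((A2 NAND A2) NAND (A4 NAND A4)))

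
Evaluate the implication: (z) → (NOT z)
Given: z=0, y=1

Antecedent (z) = 0; consequent (NOT z) = 1.
0 → 1 = 1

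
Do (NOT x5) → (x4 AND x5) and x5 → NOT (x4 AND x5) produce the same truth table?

No, Inverse is not equivalent to original (counterexample: x5=0, x4=0)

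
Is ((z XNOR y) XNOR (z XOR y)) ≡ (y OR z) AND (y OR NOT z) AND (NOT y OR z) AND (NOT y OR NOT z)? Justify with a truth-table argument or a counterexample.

Yes, they are equivalent — the two output columns agree on all 4 assignments:
y | z | Expression 1 | Expression 2
-----------------------------------
0 | 0 | 0 | 0
0 | 1 | 0 | 0
1 | 0 | 0 | 0
1 | 1 | 0 | 0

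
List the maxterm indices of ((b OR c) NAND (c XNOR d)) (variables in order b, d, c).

ΠM(3, 4, 7) = (b OR NOT d OR NOT c) AND (NOT b OR d OR c) AND (NOT b OR NOT d OR NOT c)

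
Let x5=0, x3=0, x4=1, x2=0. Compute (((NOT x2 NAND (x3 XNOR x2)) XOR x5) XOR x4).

Substituting: (((NOT 0 NAND (0 XNOR 0)) XOR 0) XOR 1)
= 1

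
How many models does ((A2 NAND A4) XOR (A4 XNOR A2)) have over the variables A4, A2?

Satisfying assignments: (0,1), (1,0), (1,1)
Count: 3 out of 4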